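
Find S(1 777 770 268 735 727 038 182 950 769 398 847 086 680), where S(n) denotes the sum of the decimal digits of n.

1+7+7+7+7+7+0+2+6+8+7+3+5+7+2+7+0+3+8+1+8+2+9+5+0+7+6+9+3+9+8+8+4+7+0+8+6+6+8+0 = 208

208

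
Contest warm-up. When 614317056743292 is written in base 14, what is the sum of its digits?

110

614317056743292 in base 14 is AB9B165C8CDC0.
Digit sum: 10+11+9+11+1+6+5+12+8+12+13+12+0 = 110.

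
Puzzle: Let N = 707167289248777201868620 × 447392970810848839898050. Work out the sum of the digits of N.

707167289248777201868620 × 447392970810848839898050 = 316381674397265277313511212016103523670294191000
Sum of its 48 digits: 166.

166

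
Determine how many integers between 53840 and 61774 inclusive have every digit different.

2322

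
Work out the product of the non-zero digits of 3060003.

54

3×6×3 = 54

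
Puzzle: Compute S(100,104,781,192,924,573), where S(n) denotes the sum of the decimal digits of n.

1+0+0+1+0+4+7+8+1+1+9+2+9+2+4+5+7+3 = 64

64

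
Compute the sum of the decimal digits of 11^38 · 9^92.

576

11^38 · 9^92 = 23079845881059027626828997653870082473168092633849009422719191687029432633220675322193606856550765143911383282784525646715146761
Sum of its 128 digits: 576.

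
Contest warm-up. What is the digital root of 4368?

3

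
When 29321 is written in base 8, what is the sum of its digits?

12

29321 in base 8 is 71211.
Digit sum: 7+1+2+1+1 = 12.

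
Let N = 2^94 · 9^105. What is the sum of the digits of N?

558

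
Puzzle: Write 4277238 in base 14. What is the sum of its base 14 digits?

43

4277238 in base 14 is 7D4A90.
Digit sum: 7+13+4+10+9+0 = 43.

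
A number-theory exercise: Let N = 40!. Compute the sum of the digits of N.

40! = 815915283247897734345611269596115894272000000000
Sum of its 48 digits: 189.

189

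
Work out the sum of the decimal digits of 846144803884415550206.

8+4+6+1+4+4+8+0+3+8+8+4+4+1+5+5+5+0+2+0+6 = 86

86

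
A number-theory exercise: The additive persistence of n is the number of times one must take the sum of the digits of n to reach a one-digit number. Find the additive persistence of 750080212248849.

2

750080212248849 → 60 → 6 (2 steps)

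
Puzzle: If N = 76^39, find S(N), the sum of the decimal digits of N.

370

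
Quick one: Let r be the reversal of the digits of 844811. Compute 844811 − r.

Reverse of 844811 is 118448.
844811 − 118448 = 726363

726363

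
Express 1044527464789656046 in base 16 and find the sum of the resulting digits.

1044527464789656046 in base 16 is E7EE831F0ED41EE.
Digit sum: 14+7+14+14+8+3+1+15+0+14+13+4+1+14+14 = 136.

136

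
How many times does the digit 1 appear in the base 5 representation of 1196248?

1

1196248 in base 5 is 301234443.
The digit 1 appears 1 time.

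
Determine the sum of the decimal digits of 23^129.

23^129 = 46014090918489079891353709935215457573732838899984914597517663648396755265936471662913864204117975946258171512598451129072162163264819079957320449939857150752840874855389527063
Sum of its 176 digits: 863.

863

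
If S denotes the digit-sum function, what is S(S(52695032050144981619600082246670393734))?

6

First digit sum: 150.
1+5+0 = 6.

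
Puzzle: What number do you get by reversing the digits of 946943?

349649

Reversing 946943 gives 349649.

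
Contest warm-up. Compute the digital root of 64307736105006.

3

6+4+3+0+7+7+3+6+1+0+5+0+0+6 = 48
4+8 = 12
1+2 = 3
(Equivalently, 64307736105006 mod 9 = 3.)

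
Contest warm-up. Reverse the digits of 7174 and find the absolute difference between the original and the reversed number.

Reverse of 7174 is 4717.
|7174 − 4717| = 2457

2457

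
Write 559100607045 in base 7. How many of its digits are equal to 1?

559100607045 in base 7 is 55252014514221.
The digit 1 appears 3 times.

3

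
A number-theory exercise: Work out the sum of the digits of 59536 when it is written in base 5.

12

59536 in base 5 is 3401121.
Digit sum: 3+4+0+1+1+2+1 = 12.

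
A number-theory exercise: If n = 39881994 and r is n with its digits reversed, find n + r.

89800887

Reverse of 39881994 is 49918893.
39881994 + 49918893 = 89800887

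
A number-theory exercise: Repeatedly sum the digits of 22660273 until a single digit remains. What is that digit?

1

2+2+6+6+0+2+7+3 = 28
2+8 = 10
1+0 = 1
(Equivalently, 22660273 mod 9 = 1.)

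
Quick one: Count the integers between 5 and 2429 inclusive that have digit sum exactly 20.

The integers in [5, 2429] that have digit sum exactly 20: 299, 389, 398, 479, 488, 497, …, 2387, 2396.
91 qualify.

91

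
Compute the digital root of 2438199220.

2+4+3+8+1+9+9+2+2+0 = 40
4+0 = 4

4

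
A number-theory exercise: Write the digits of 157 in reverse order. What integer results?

Reversing 157 gives 751.

751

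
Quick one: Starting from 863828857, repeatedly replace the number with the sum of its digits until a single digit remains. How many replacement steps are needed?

3

863828857 → 55 → 10 → 1 (3 steps)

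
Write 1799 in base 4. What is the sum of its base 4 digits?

8

1799 in base 4 is 130013.
Digit sum: 1+3+0+0+1+3 = 8.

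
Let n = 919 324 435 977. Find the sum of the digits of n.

9+1+9+3+2+4+4+3+5+9+7+7 = 63

63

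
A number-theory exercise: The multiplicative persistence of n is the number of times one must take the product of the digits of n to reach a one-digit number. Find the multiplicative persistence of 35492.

35492 → 1080 → 0 (2 steps)

2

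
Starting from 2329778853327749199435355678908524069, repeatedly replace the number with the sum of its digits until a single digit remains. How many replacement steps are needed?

2329778853327749199435355678908524069 → 194 → 14 → 5 (3 steps)

3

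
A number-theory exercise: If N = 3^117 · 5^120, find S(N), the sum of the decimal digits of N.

603

3^117 · 5^120 = 50071121918077119824951550666618437597345225228778548934106049058514680445903656540413933303892177022198506364247805322520434856414794921875
Sum of its 140 digits: 603.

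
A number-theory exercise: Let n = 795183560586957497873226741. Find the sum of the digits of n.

7+9+5+1+8+3+5+6+0+5+8+6+9+5+7+4+9+7+8+7+3+2+2+6+7+4+1 = 144

144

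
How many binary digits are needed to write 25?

25 in base 2 is 11001, which has 5 digits.

5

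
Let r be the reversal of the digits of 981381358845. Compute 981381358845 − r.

Reverse of 981381358845 is 548853183189.
981381358845 − 548853183189 = 432528175656

432528175656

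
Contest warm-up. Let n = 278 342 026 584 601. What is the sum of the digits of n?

58

2+7+8+3+4+2+0+2+6+5+8+4+6+0+1 = 58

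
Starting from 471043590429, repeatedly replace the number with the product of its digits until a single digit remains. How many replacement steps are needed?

1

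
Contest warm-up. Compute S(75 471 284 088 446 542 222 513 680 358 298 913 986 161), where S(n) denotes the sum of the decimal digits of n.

187

7+5+4+7+1+2+8+4+0+8+8+4+4+6+5+4+2+2+2+2+5+1+3+6+8+0+3+5+8+2+9+8+9+1+3+9+8+6+1+6+1 = 187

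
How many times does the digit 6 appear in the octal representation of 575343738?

2

575343738 in base 8 is 4222606172.
The digit 6 appears 2 times.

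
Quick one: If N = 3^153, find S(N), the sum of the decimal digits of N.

351

3^153 = 9989689095948428268966921126195809393034773710522520293009978943147202723
Sum of its 73 digits: 351.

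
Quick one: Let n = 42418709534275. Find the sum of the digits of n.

61

4+2+4+1+8+7+0+9+5+3+4+2+7+5 = 61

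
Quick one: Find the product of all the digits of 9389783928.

47029248

9×3×8×9×7×8×3×9×2×8 = 47029248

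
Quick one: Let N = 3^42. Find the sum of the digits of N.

90

3^42 = 109418989131512359209
Sum of its 21 digits: 90.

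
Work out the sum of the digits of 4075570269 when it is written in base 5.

29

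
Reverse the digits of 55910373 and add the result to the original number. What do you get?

93212328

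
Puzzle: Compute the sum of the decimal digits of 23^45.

278

23^45 = 18956258430116202791319715713277227626159289499745290235663543
Sum of its 62 digits: 278.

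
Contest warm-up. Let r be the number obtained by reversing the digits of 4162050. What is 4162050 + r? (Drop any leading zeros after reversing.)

4664664

Reverse of 4162050 is 502614.
4162050 + 502614 = 4664664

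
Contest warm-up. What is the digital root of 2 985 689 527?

2+9+8+5+6+8+9+5+2+7 = 61
6+1 = 7
(Equivalently, 2 985 689 527 mod 9 = 7.)

7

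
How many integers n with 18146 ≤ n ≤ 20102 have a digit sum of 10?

The integers in [18146, 20102] that have a digit sum of 10: 19000, 20008, 20017, 20026, 20035, 20044, 20053, 20062, 20071, 20080.
10 qualify.

10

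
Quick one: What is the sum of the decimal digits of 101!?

639

101! = 9425947759838359420851623124482936749562312794702543768327889353416977599316221476503087861591808346911623490003549599583369706302603264000000000000000000000000
Sum of its 160 digits: 639.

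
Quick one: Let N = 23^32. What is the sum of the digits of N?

23^32 = 37608910510519071039902074217516707306379521
Sum of its 44 digits: 169.

169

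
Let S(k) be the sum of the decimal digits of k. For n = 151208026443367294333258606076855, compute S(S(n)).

8

First digit sum: 134.
1+3+4 = 8.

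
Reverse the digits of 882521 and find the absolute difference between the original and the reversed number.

Reverse of 882521 is 125288.
|882521 − 125288| = 757233

757233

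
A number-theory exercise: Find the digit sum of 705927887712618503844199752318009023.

161

7+0+5+9+2+7+8+8+7+7+1+2+6+1+8+5+0+3+8+4+4+1+9+9+7+5+2+3+1+8+0+0+9+0+2+3 = 161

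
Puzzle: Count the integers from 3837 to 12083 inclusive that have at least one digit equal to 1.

The integers in [3837, 12083] that have at least one digit equal to 1: 3841, 3851, 3861, 3871, 3881, 3891, …, 12082, 12083.
3735 qualify.

3735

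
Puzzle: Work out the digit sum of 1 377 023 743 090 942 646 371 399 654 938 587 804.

176

1+3+7+7+0+2+3+7+4+3+0+9+0+9+4+2+6+4+6+3+7+1+3+9+9+6+5+4+9+3+8+5+8+7+8+0+4 = 176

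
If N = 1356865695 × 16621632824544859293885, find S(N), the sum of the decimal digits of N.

1356865695 × 16621632824544859293885 = 22553323374510873564474479775075
Sum of its 32 digits: 144.

144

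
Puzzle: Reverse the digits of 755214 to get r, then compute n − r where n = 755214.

342657

Reverse of 755214 is 412557.
755214 − 412557 = 342657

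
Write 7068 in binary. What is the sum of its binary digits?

7068 in base 2 is 1101110011100.
Digit sum: 1+1+0+1+1+1+0+0+1+1+1+0+0 = 8.

8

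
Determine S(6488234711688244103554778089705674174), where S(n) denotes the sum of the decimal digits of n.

6+4+8+8+2+3+4+7+1+1+6+8+8+2+4+4+1+0+3+5+5+4+7+7+8+0+8+9+7+0+5+6+7+4+1+7+4 = 174

174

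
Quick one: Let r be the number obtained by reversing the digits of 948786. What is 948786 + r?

1636635

Reverse of 948786 is 687849.
948786 + 687849 = 1636635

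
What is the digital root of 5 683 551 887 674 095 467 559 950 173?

4

5+6+8+3+5+5+1+8+8+7+6+7+4+0+9+5+4+6+7+5+5+9+9+5+0+1+7+3 = 148
1+4+8 = 13
1+3 = 4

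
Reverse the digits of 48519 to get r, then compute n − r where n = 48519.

-43065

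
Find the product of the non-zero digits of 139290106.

1×3×9×2×9×1×6 = 2916

2916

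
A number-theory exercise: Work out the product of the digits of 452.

40

4×5×2 = 40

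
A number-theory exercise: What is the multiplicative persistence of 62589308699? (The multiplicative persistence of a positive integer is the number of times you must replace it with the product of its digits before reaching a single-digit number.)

1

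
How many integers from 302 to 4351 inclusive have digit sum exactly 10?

The integers in [302, 4351] that have digit sum exactly 10: 307, 316, 325, 334, 343, 352, …, 4321, 4330.
193 qualify.

193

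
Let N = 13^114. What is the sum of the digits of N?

568

13^114 = 9762075518152546562417403479355309620079717417407010775401060266867242691438981607825378922831482931561108394891748548182365289
Sum of its 127 digits: 568.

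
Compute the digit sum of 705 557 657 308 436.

71

7+0+5+5+5+7+6+5+7+3+0+8+4+3+6 = 71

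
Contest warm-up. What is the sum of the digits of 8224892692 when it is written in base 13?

28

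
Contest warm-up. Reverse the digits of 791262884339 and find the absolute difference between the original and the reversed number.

Reverse of 791262884339 is 933488262197.
|791262884339 − 933488262197| = 142225377858

142225377858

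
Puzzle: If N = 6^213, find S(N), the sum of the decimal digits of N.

6^213 = 5574633646519606982417083596561497237670058766006727890546857505301021091252948100481877200160144405574012914837729176293186075735308156924914982015438222453968470016
Sum of its 166 digits: 711.

711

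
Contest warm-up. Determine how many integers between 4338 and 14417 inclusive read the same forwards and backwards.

The integers in [4338, 14417] that read the same forwards and backwards: 4444, 4554, 4664, 4774, 4884, 4994, …, 14241, 14341.
100 qualify.

100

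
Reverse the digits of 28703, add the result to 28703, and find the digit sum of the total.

Reversal of 28703 is 30782; 28703 + 30782 = 59485.
Digit sum of 59485: 5+9+4+8+5 = 31.

31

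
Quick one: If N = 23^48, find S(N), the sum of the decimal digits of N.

23^48 = 230640796319223839361986981083444028527480075343400946297318327681
Sum of its 66 digits: 289.

289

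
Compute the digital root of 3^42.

The digital root of n equals n mod 9 (or 9 when 9 | n), so we need 3^42 mod 9.
3^42 ≡ 0 (mod 9), so the digital root is 9.

9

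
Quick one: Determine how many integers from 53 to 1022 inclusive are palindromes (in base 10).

96

The integers in [53, 1022] that are palindromes (in base 10): 55, 66, 77, 88, 99, 101, …, 999, 1001.
96 qualify.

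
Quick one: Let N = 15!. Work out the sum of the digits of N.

15! = 1307674368000
Sum of its 13 digits: 45.

45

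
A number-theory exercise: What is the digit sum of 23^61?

320

23^61 = 116251347890871361278564061113207303341454579698200248077134264441710043082362528823
Sum of its 84 digits: 320.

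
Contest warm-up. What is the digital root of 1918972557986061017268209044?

1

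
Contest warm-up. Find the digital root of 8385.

6

8+3+8+5 = 24
2+4 = 6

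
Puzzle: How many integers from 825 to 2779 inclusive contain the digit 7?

520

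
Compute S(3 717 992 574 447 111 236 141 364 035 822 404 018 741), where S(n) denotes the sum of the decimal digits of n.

151

3+7+1+7+9+9+2+5+7+4+4+4+7+1+1+1+2+3+6+1+4+1+3+6+4+0+3+5+8+2+2+4+0+4+0+1+8+7+4+1 = 151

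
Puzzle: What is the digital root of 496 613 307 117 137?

5

4+9+6+6+1+3+3+0+7+1+1+7+1+3+7 = 59
5+9 = 14
1+4 = 5
(Equivalently, 496 613 307 117 137 mod 9 = 5.)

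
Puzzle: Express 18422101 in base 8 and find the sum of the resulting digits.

18422101 in base 8 is 106214525.
Digit sum: 1+0+6+2+1+4+5+2+5 = 26.

26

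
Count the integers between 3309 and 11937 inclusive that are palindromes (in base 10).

The integers in [3309, 11937] that are palindromes (in base 10): 3333, 3443, 3553, 3663, 3773, 3883, …, 11811, 11911.
87 qualify.

87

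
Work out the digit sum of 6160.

6+1+6+0 = 13

13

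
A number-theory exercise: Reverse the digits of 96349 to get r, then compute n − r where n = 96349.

Reverse of 96349 is 94369.
96349 − 94369 = 1980

1980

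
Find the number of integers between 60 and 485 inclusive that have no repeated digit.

The integers in [60, 485] that have no repeated digit: 60, 61, 62, 63, 64, 65, …, 483, 485.
313 qualify.

313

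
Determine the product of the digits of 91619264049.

9×1×6×1×9×2×6×4×0×4×9 = 0

0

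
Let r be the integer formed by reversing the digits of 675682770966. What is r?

Reversing 675682770966 gives 669077286576.

669077286576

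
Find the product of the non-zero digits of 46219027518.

4×6×2×1×9×2×7×5×1×8 = 241920

241920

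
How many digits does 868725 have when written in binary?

20

868725 in base 2 is 11010100000101110101, which has 20 digits.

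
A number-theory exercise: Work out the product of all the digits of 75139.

945

7×5×1×3×9 = 945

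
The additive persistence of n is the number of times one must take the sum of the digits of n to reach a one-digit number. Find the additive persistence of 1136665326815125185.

3

1136665326815125185 → 75 → 12 → 3 (3 steps)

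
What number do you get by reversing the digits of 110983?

389011

Reversing 110983 gives 389011.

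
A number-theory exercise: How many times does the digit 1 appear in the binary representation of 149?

4

149 in base 2 is 10010101.
The digit 1 appears 4 times.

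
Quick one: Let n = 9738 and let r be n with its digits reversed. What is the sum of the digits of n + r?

18

Reversal of 9738 is 8379; 9738 + 8379 = 18117.
Digit sum of 18117: 1+8+1+1+7 = 18.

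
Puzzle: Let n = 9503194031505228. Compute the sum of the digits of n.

57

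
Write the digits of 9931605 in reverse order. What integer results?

5061399

Reversing 9931605 gives 5061399.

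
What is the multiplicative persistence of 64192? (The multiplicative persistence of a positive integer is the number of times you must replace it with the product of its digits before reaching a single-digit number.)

3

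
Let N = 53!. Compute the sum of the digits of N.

53! = 4274883284060025564298013753389399649690343788366813724672000000000000
Sum of its 70 digits: 279.

279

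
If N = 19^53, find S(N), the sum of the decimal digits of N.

280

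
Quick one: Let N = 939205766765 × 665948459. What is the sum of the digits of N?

939205766765 × 665948459 = 625462633061065165135
Sum of its 21 digits: 76.

76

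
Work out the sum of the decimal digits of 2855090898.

54

2+8+5+5+0+9+0+8+9+8 = 54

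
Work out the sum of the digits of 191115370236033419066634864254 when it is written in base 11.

104

191115370236033419066634864254 in base 11 is 1363A1141037825570572202250A2.
Digit sum: 1+3+6+3+10+1+1+4+1+0+3+7+8+2+5+5+7+0+5+7+2+2+0+2+2+5+0+10+2 = 104.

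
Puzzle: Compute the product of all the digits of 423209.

4×2×3×2×0×9 = 0

0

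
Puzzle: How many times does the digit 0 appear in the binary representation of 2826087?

2826087 in base 2 is 1010110001111101100111.
The digit 0 appears 8 times.

8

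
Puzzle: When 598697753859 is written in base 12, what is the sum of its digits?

598697753859 in base 12 is 980467BB683.
Digit sum: 9+8+0+4+6+7+11+11+6+8+3 = 73.

73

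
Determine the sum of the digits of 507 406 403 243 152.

46

5+0+7+4+0+6+4+0+3+2+4+3+1+5+2 = 46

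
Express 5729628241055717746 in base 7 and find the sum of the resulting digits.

5729628241055717746 in base 7 is 13154351040613444435636.
Digit sum: 1+3+1+5+4+3+5+1+0+4+0+6+1+3+4+4+4+4+3+5+6+3+6 = 76.

76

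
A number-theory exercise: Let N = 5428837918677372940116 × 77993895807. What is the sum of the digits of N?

5428837918677372940116 × 77993895807 = 423416218982413764339888554493612
Sum of its 33 digits: 153.

153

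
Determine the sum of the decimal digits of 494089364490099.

78

4+9+4+0+8+9+3+6+4+4+9+0+0+9+9 = 78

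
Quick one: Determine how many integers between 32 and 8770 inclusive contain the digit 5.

3124

The integers in [32, 8770] that contain the digit 5: 35, 45, 50, 51, 52, 53, …, 8759, 8765.
3124 qualify.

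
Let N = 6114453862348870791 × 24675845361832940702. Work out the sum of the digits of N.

6114453862348870791 × 24675845361832940702 = 150879317979382893364137230356562835282
Sum of its 39 digits: 183.

183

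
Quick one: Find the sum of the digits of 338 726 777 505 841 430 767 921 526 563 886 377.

3+3+8+7+2+6+7+7+7+5+0+5+8+4+1+4+3+0+7+6+7+9+2+1+5+2+6+5+6+3+8+8+6+3+7+7 = 178

178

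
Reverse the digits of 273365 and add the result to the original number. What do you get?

Reverse of 273365 is 563372.
273365 + 563372 = 836737

836737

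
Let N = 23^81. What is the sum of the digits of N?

575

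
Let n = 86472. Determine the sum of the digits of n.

8+6+4+7+2 = 27

27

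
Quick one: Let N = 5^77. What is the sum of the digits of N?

245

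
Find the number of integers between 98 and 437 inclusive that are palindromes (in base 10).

The integers in [98, 437] that are palindromes (in base 10): 99, 101, 111, 121, 131, 141, …, 424, 434.
35 qualify.

35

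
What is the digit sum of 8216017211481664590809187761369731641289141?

8+2+1+6+0+1+7+2+1+1+4+8+1+6+6+4+5+9+0+8+0+9+1+8+7+7+6+1+3+6+9+7+3+1+6+4+1+2+8+9+1+4+1 = 184

184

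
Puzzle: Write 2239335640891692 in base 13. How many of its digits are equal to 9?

1

2239335640891692 in base 13 is 751695A2407655.
The digit 9 appears 1 time.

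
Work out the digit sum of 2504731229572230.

54

2+5+0+4+7+3+1+2+2+9+5+7+2+2+3+0 = 54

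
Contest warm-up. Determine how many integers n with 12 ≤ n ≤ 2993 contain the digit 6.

The integers in [12, 2993] that contain the digit 6: 16, 26, 36, 46, 56, 60, …, 2976, 2986.
811 qualify.

811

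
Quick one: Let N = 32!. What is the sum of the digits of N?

108

32! = 263130836933693530167218012160000000
Sum of its 36 digits: 108.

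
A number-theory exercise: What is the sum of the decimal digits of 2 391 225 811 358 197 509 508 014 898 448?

140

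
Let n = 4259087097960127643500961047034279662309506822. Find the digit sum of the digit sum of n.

15

First digit sum: 195.
1+9+5 = 15.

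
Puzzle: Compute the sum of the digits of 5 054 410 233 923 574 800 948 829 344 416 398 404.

155

5+0+5+4+4+1+0+2+3+3+9+2+3+5+7+4+8+0+0+9+4+8+8+2+9+3+4+4+4+1+6+3+9+8+4+0+4 = 155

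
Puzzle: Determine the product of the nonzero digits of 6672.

504

6×6×7×2 = 504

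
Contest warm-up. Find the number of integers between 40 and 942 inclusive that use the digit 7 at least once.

252

The integers in [40, 942] that use the digit 7 at least once: 47, 57, 67, 70, 71, 72, …, 927, 937.
252 qualify.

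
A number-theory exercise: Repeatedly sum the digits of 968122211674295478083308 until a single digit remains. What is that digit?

9+6+8+1+2+2+2+1+1+6+7+4+2+9+5+4+7+8+0+8+3+3+0+8 = 106
1+0+6 = 7

7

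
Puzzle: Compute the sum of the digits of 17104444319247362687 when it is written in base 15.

17104444319247362687 in base 15 is 290D9D3443D17D892.
Digit sum: 2+9+0+13+9+13+3+4+4+3+13+1+7+13+8+9+2 = 113.

113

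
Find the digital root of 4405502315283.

6

4+4+0+5+5+0+2+3+1+5+2+8+3 = 42
4+2 = 6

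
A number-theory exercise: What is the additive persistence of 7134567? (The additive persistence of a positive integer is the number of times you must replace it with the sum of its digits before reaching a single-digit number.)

7134567 → 33 → 6 (2 steps)

2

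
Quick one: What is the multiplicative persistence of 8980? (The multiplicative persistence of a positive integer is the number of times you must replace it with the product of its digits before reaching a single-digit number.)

8980 → 0 (1 step)

1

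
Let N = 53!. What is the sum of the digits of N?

279

53! = 4274883284060025564298013753389399649690343788366813724672000000000000
Sum of its 70 digits: 279.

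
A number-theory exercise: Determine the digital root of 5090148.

9

5+0+9+0+1+4+8 = 27
2+7 = 9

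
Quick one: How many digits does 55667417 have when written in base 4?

55667417 in base 4 is 3110112223121, which has 13 digits.

13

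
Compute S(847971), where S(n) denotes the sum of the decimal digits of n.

8+4+7+9+7+1 = 36

36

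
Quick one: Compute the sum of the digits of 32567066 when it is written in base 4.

23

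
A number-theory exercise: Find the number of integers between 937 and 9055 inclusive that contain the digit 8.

2918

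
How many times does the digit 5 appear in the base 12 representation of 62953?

62953 in base 12 is 30521.
The digit 5 appears 1 time.

1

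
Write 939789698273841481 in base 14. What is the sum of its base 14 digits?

939789698273841481 in base 14 is 60807A8146D57013.
Digit sum: 6+0+8+0+7+10+8+1+4+6+13+5+7+0+1+3 = 79.

79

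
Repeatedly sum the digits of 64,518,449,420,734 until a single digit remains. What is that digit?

7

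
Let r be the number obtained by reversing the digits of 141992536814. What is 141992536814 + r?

560627835955

Reverse of 141992536814 is 418635299141.
141992536814 + 418635299141 = 560627835955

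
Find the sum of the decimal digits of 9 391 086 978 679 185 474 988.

9+3+9+1+0+8+6+9+7+8+6+7+9+1+8+5+4+7+4+9+8+8 = 136

136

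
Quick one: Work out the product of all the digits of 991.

81

9×9×1 = 81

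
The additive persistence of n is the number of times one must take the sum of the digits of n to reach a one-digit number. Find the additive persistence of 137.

2

137 → 11 → 2 (2 steps)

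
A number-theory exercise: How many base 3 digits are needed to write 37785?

10

37785 in base 3 is 1220211110, which has 10 digits.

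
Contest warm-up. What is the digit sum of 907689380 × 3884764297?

907689380 × 3884764297 = 3526159296190065860
Sum of its 19 digits: 83.

83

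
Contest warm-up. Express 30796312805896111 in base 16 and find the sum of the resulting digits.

121

30796312805896111 in base 16 is 6D6915552FEFAF.
Digit sum: 6+13+6+9+1+5+5+5+2+15+14+15+10+15 = 121.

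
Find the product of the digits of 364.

72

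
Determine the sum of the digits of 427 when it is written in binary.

6

427 in base 2 is 110101011.
Digit sum: 1+1+0+1+0+1+0+1+1 = 6.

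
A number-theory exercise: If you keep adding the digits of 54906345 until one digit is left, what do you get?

9

5+4+9+0+6+3+4+5 = 36
3+6 = 9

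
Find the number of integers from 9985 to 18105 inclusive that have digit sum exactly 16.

536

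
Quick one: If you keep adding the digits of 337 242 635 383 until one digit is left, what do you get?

3+3+7+2+4+2+6+3+5+3+8+3 = 49
4+9 = 13
1+3 = 4

4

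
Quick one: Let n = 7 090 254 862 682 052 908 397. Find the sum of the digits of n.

102

7+0+9+0+2+5+4+8+6+2+6+8+2+0+5+2+9+0+8+3+9+7 = 102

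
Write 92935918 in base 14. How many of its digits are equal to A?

92935918 in base 14 is C4B2ABC.
The digit A appears 1 time.

1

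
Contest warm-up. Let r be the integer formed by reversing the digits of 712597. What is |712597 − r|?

82620

Reverse of 712597 is 795217.
|712597 − 795217| = 82620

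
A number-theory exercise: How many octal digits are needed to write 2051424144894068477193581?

27

2051424144894068477193581 in base 8 is 662317663744543342311166555, which has 27 digits.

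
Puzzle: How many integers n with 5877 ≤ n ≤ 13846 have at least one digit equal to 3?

2765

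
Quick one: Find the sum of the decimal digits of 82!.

477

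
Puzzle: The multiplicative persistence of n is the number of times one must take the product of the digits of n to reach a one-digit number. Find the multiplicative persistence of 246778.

246778 → 18816 → 384 → 96 → 54 → 20 → 0 (6 steps)

6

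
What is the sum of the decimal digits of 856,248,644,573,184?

8+5+6+2+4+8+6+4+4+5+7+3+1+8+4 = 75

75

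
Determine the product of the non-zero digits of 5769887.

5×7×6×9×8×8×7 = 846720

846720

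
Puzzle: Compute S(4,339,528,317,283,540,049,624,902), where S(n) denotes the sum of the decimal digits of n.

103

4+3+3+9+5+2+8+3+1+7+2+8+3+5+4+0+0+4+9+6+2+4+9+0+2 = 103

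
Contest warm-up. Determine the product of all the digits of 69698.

23328

6×9×6×9×8 = 23328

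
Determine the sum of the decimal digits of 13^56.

13^56 = 240340925483865739231684226863347488692170121179138216604681441
Sum of its 63 digits: 268.

268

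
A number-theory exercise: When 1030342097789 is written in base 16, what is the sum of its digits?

104

1030342097789 in base 16 is EFE52CBB7D.
Digit sum: 14+15+14+5+2+12+11+11+7+13 = 104.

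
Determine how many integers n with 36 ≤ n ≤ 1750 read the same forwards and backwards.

103

The integers in [36, 1750] that read the same forwards and backwards: 44, 55, 66, 77, 88, 99, …, 1551, 1661.
103 qualify.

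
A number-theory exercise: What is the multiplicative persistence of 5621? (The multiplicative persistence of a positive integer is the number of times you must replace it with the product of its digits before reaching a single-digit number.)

2

5621 → 60 → 0 (2 steps)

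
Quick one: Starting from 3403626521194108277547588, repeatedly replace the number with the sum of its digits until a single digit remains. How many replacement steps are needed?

2

3403626521194108277547588 → 108 → 9 (2 steps)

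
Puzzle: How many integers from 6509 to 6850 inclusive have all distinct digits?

The integers in [6509, 6850] that have all distinct digits: 6509, 6510, 6512, 6513, 6514, 6517, …, 6849, 6850.
142 qualify.

142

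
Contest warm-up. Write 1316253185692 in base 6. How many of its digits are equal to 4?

1316253185692 in base 6 is 2444402305500324.
The digit 4 appears 5 times.

5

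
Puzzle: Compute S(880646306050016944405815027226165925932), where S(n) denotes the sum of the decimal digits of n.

8+8+0+6+4+6+3+0+6+0+5+0+0+1+6+9+4+4+4+0+5+8+1+5+0+2+7+2+2+6+1+6+5+9+2+5+9+3+2 = 154

154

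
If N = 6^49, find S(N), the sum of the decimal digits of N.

162

6^49 = 134713546244127343440523266742756048896
Sum of its 39 digits: 162.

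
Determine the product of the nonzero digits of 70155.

7×1×5×5 = 175

175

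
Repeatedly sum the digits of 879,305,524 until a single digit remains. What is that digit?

7

8+7+9+3+0+5+5+2+4 = 43
4+3 = 7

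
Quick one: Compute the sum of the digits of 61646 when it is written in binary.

61646 in base 2 is 1111000011001110.
Digit sum: 1+1+1+1+0+0+0+0+1+1+0+0+1+1+1+0 = 9.

9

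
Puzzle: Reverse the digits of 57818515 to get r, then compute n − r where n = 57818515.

Reverse of 57818515 is 51581875.
57818515 − 51581875 = 6236640

6236640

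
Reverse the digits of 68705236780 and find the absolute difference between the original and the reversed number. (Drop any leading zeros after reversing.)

59941985994

Reverse of 68705236780 is 8763250786.
|68705236780 − 8763250786| = 59941985994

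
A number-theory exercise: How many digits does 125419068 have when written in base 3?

17

125419068 in base 3 is 22201222221121200, which has 17 digits.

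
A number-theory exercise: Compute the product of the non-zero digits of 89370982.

217728

8×9×3×7×9×8×2 = 217728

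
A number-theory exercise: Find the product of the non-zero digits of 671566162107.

6×7×1×5×6×6×1×6×2×1×7 = 635040

635040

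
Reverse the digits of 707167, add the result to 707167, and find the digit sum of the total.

Reversal of 707167 is 761707; 707167 + 761707 = 1468874.
Digit sum of 1468874: 1+4+6+8+8+7+4 = 38.

38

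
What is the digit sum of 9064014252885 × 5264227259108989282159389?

180

9064014252885 × 5264227259108989282159389 = 47715030906989616799119406746323087265
Sum of its 38 digits: 180.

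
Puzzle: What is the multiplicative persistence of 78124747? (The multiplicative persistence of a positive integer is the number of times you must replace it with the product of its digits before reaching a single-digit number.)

78124747 → 87808 → 0 (2 steps)

2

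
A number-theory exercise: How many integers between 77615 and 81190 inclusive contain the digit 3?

924

The integers in [77615, 81190] that contain the digit 3: 77623, 77630, 77631, 77632, 77633, 77634, …, 81173, 81183.
924 qualify.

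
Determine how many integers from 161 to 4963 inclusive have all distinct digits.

The integers in [161, 4963] that have all distinct digits: 162, 163, 164, 165, 167, 168, …, 4962, 4963.
2606 qualify.

2606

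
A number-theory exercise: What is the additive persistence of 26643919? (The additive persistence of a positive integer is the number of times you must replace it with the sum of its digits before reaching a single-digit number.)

26643919 → 40 → 4 (2 steps)

2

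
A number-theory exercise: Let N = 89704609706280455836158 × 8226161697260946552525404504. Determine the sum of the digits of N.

240

89704609706280455836158 × 8226161697260946552525404504 = 737924624433546814787593870904801575610706499255632
Sum of its 51 digits: 240.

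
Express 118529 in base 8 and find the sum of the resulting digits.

19

118529 in base 8 is 347401.
Digit sum: 3+4+7+4+0+1 = 19.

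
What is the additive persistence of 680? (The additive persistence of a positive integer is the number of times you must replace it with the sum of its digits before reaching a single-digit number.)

2

680 → 14 → 5 (2 steps)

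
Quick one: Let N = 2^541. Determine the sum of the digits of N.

2^541 = 7198262071269114212496861612297570974191515389283066612961208916178940129074380592510465097766225371439873457013633432197133225688790879502413624289384262168215552
Sum of its 163 digits: 713.

713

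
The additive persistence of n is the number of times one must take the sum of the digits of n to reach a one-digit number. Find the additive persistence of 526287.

526287 → 30 → 3 (2 steps)

2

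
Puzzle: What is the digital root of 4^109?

The digital root of n equals n mod 9 (or 9 when 9 | n), so we need 4^109 mod 9.
4^109 ≡ 4 (mod 9), so the digital root is 4.

4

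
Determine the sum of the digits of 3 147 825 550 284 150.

3+1+4+7+8+2+5+5+5+0+2+8+4+1+5+0 = 60

60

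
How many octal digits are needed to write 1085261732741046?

1085261732741046 in base 8 is 36660506004277666, which has 17 digits.

17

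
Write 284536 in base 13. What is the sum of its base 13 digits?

284536 in base 13 is 9C685.
Digit sum: 9+12+6+8+5 = 40.

40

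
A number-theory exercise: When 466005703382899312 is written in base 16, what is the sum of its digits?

112

466005703382899312 in base 16 is 67795B7DD719A70.
Digit sum: 6+7+7+9+5+11+7+13+13+7+1+9+10+7+0 = 112.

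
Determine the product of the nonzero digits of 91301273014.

4536

9×1×3×1×2×7×3×1×4 = 4536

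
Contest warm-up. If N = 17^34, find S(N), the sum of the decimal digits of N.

17^34 = 684326450885775034048946719925754910487329
Sum of its 42 digits: 208.

208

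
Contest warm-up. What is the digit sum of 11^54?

253

11^54 = 171871947701161912897410416779483616222663749691203457641
Sum of its 57 digits: 253.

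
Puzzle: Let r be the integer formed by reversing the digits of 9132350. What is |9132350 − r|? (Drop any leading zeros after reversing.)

8600031

Reverse of 9132350 is 532319.
|9132350 − 532319| = 8600031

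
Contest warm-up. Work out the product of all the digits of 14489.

1152

1×4×4×8×9 = 1152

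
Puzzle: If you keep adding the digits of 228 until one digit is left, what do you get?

3

2+2+8 = 12
1+2 = 3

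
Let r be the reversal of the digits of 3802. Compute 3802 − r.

1719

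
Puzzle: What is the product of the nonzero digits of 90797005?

19845

9×7×9×7×5 = 19845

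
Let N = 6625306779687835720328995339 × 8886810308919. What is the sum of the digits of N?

186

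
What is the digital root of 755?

8

7+5+5 = 17
1+7 = 8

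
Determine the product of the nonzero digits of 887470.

8×8×7×4×7 = 12544

12544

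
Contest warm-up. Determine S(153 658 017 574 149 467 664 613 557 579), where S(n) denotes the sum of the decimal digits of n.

147

1+5+3+6+5+8+0+1+7+5+7+4+1+4+9+4+6+7+6+6+4+6+1+3+5+5+7+5+7+9 = 147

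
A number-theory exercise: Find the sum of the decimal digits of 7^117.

397

7^117 = 752437932913554740664483432691464675311052887102331043473121278209702196610254919135920249842407207
Sum of its 99 digits: 397.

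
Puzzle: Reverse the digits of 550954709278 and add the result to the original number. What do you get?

Reverse of 550954709278 is 872907459055.
550954709278 + 872907459055 = 1423862168333

1423862168333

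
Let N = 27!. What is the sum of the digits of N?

27! = 10888869450418352160768000000
Sum of its 29 digits: 108.

108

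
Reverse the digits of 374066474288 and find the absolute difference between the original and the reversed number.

508408186185

Reverse of 374066474288 is 882474660473.
|374066474288 − 882474660473| = 508408186185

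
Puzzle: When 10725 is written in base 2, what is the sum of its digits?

10725 in base 2 is 10100111100101.
Digit sum: 1+0+1+0+0+1+1+1+1+0+0+1+0+1 = 8.

8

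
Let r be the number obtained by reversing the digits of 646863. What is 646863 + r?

1015509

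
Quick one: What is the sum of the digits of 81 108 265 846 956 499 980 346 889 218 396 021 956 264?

8+1+1+0+8+2+6+5+8+4+6+9+5+6+4+9+9+9+8+0+3+4+6+8+8+9+2+1+8+3+9+6+0+2+1+9+5+6+2+6+4 = 210

210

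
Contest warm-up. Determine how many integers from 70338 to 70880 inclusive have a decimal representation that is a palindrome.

5

The integers in [70338, 70880] that have a decimal representation that is a palindrome: 70407, 70507, 70607, 70707, 70807.
5 qualify.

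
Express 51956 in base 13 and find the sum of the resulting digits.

32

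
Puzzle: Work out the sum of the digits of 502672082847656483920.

94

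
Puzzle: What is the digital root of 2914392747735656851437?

9

2+9+1+4+3+9+2+7+4+7+7+3+5+6+5+6+8+5+1+4+3+7 = 108
1+0+8 = 9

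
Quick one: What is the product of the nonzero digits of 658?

6×5×8 = 240

240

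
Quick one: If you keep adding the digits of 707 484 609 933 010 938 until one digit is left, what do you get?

9

7+0+7+4+8+4+6+0+9+9+3+3+0+1+0+9+3+8 = 81
8+1 = 9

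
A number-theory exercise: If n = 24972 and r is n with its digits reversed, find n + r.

Reverse of 24972 is 27942.
24972 + 27942 = 52914

52914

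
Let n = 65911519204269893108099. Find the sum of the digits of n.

6+5+9+1+1+5+1+9+2+0+4+2+6+9+8+9+3+1+0+8+0+9+9 = 107

107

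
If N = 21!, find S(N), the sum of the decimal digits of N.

21! = 51090942171709440000
Sum of its 20 digits: 63.

63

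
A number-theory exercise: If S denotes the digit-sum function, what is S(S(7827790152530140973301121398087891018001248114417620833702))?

First digit sum: 214.
2+1+4 = 7.

7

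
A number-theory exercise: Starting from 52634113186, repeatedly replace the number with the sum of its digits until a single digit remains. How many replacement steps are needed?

2

52634113186 → 40 → 4 (2 steps)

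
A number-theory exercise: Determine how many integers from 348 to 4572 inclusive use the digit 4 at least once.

The integers in [348, 4572] that use the digit 4 at least once: 348, 349, 354, 364, 374, 384, …, 4571, 4572.
1588 qualify.

1588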